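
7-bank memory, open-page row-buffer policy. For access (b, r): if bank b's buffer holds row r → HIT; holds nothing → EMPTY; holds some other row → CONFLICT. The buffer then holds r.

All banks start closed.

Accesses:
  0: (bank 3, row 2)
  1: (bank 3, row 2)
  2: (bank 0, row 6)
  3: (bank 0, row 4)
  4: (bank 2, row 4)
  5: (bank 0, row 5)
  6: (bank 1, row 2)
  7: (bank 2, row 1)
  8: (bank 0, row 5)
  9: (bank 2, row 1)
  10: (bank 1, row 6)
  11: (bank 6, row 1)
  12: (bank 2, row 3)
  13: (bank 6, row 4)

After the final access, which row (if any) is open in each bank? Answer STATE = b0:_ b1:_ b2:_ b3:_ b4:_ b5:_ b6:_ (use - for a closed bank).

STATE = b0:5 b1:6 b2:3 b3:2 b4:- b5:- b6:4

step 0: bank3 None->2 [EMPTY]
step 1: bank3 2->2 [HIT]
step 2: bank0 None->6 [EMPTY]
step 3: bank0 6->4 [CONFLICT]
step 4: bank2 None->4 [EMPTY]
step 5: bank0 4->5 [CONFLICT]
step 6: bank1 None->2 [EMPTY]
step 7: bank2 4->1 [CONFLICT]
step 8: bank0 5->5 [HIT]
step 9: bank2 1->1 [HIT]
step 10: bank1 2->6 [CONFLICT]
step 11: bank6 None->1 [EMPTY]
step 12: bank2 1->3 [CONFLICT]
step 13: bank6 1->4 [CONFLICT]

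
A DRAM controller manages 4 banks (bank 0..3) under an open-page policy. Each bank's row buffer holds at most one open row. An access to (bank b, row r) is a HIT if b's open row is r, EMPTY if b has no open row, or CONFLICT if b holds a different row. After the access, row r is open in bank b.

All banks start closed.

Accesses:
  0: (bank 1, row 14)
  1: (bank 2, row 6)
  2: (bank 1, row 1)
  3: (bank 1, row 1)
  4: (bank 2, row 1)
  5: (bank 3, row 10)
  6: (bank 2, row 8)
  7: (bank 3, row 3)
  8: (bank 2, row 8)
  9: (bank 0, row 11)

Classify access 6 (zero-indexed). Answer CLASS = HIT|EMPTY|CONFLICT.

#0 (1,14) E
#1 (2,6) E
#2 (1,1) C  (was 14)
#3 (1,1) H  (was 1)
#4 (2,1) C  (was 6)
#5 (3,10) E
#6 (2,8) C  (was 1)
#7 (3,3) C  (was 10)
#8 (2,8) H  (was 8)
#9 (0,11) E

CLASS = CONFLICT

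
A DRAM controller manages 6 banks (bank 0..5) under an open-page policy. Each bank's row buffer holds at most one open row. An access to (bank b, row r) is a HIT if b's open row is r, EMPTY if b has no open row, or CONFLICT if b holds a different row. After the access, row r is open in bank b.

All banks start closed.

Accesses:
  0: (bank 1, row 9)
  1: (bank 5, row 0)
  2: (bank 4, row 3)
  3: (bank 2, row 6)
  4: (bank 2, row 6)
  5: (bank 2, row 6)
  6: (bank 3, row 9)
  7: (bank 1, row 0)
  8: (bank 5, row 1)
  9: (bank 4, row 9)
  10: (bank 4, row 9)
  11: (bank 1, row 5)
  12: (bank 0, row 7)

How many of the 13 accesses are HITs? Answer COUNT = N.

COUNT = 3

step 0: bank1 None->9 [EMPTY]
step 1: bank5 None->0 [EMPTY]
step 2: bank4 None->3 [EMPTY]
step 3: bank2 None->6 [EMPTY]
step 4: bank2 6->6 [HIT]
step 5: bank2 6->6 [HIT]
step 6: bank3 None->9 [EMPTY]
step 7: bank1 9->0 [CONFLICT]
step 8: bank5 0->1 [CONFLICT]
step 9: bank4 3->9 [CONFLICT]
step 10: bank4 9->9 [HIT]
step 11: bank1 0->5 [CONFLICT]
step 12: bank0 None->7 [EMPTY]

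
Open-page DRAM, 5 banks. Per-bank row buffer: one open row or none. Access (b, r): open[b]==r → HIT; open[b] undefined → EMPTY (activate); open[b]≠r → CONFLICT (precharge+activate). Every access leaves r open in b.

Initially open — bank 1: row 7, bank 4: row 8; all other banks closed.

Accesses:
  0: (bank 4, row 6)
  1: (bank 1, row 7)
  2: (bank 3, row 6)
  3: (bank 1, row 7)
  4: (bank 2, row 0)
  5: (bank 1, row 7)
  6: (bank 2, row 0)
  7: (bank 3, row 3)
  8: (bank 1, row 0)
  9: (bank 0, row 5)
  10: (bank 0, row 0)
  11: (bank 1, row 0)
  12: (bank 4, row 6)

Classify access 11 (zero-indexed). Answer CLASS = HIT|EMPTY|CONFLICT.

CLASS = HIT

  [0] b4 r6: had r8 ⇒ C
  [1] b1 r7: had r7 ⇒ H
  [2] b3 r6: no row ⇒ E
  [3] b1 r7: had r7 ⇒ H
  [4] b2 r0: no row ⇒ E
  [5] b1 r7: had r7 ⇒ H
  [6] b2 r0: had r0 ⇒ H
  [7] b3 r3: had r6 ⇒ C
  [8] b1 r0: had r7 ⇒ C
  [9] b0 r5: no row ⇒ E
  [10] b0 r0: had r5 ⇒ C
  [11] b1 r0: had r0 ⇒ H
  [12] b4 r6: had r6 ⇒ H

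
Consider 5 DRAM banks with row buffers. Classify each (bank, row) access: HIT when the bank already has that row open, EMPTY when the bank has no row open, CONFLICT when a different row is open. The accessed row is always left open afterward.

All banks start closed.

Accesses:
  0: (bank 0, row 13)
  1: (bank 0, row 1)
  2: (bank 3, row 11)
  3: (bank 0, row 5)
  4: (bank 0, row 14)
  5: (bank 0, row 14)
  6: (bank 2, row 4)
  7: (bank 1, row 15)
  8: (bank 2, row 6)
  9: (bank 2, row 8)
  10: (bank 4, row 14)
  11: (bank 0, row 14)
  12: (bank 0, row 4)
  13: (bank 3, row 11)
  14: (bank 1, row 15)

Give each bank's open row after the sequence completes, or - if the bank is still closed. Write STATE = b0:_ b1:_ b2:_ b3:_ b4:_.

STATE = b0:4 b1:15 b2:8 b3:11 b4:14

#0 (0,13) E
#1 (0,1) C  (was 13)
#2 (3,11) E
#3 (0,5) C  (was 1)
#4 (0,14) C  (was 5)
#5 (0,14) H  (was 14)
#6 (2,4) E
#7 (1,15) E
#8 (2,6) C  (was 4)
#9 (2,8) C  (was 6)
#10 (4,14) E
#11 (0,14) H  (was 14)
#12 (0,4) C  (was 14)
#13 (3,11) H  (was 11)
#14 (1,15) H  (was 15)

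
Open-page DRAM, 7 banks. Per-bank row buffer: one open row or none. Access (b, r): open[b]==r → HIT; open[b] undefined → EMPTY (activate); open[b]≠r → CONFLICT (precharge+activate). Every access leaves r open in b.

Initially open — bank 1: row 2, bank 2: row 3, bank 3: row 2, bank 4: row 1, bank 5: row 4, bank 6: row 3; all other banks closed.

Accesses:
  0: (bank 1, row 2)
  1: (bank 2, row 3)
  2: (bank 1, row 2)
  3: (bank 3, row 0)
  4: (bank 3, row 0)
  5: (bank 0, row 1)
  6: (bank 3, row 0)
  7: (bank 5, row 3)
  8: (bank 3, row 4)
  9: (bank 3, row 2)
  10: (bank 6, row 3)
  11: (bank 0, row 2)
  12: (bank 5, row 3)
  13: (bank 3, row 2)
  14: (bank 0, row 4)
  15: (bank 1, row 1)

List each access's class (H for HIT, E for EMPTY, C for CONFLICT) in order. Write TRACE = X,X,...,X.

TRACE = H,H,H,C,H,E,H,C,C,C,H,C,H,H,C,C

#0 (1,2) H  (was 2)
#1 (2,3) H  (was 3)
#2 (1,2) H  (was 2)
#3 (3,0) C  (was 2)
#4 (3,0) H  (was 0)
#5 (0,1) E
#6 (3,0) H  (was 0)
#7 (5,3) C  (was 4)
#8 (3,4) C  (was 0)
#9 (3,2) C  (was 4)
#10 (6,3) H  (was 3)
#11 (0,2) C  (was 1)
#12 (5,3) H  (was 3)
#13 (3,2) H  (was 2)
#14 (0,4) C  (was 2)
#15 (1,1) C  (was 2)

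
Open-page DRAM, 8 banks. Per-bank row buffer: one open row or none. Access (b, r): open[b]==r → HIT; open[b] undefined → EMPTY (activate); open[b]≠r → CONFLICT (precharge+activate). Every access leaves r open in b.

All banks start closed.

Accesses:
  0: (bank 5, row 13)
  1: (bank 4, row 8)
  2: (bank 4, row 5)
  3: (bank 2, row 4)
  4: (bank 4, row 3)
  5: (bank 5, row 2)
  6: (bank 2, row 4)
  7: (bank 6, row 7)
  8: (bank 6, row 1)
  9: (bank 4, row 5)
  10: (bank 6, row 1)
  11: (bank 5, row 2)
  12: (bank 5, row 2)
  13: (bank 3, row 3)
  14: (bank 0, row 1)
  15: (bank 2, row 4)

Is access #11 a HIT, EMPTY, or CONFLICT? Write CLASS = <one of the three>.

CLASS = HIT

  [0] b5 r13: no row ⇒ E
  [1] b4 r8: no row ⇒ E
  [2] b4 r5: had r8 ⇒ C
  [3] b2 r4: no row ⇒ E
  [4] b4 r3: had r5 ⇒ C
  [5] b5 r2: had r13 ⇒ C
  [6] b2 r4: had r4 ⇒ H
  [7] b6 r7: no row ⇒ E
  [8] b6 r1: had r7 ⇒ C
  [9] b4 r5: had r3 ⇒ C
  [10] b6 r1: had r1 ⇒ H
  [11] b5 r2: had r2 ⇒ H
  [12] b5 r2: had r2 ⇒ H
  [13] b3 r3: no row ⇒ E
  [14] b0 r1: no row ⇒ E
  [15] b2 r4: had r4 ⇒ H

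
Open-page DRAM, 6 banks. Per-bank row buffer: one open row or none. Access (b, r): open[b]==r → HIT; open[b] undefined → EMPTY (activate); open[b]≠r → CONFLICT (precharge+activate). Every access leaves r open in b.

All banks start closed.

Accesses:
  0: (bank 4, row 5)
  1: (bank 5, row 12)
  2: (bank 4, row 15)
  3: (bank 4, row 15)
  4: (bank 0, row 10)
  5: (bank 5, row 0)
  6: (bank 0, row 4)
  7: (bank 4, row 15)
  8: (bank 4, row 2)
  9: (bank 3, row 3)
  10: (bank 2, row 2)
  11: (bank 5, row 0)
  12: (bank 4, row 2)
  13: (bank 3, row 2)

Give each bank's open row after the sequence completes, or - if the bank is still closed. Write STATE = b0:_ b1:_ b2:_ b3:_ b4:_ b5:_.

  [0] b4 r5: no row ⇒ E
  [1] b5 r12: no row ⇒ E
  [2] b4 r15: had r5 ⇒ C
  [3] b4 r15: had r15 ⇒ H
  [4] b0 r10: no row ⇒ E
  [5] b5 r0: had r12 ⇒ C
  [6] b0 r4: had r10 ⇒ C
  [7] b4 r15: had r15 ⇒ H
  [8] b4 r2: had r15 ⇒ C
  [9] b3 r3: no row ⇒ E
  [10] b2 r2: no row ⇒ E
  [11] b5 r0: had r0 ⇒ H
  [12] b4 r2: had r2 ⇒ H
  [13] b3 r2: had r3 ⇒ C

STATE = b0:4 b1:- b2:2 b3:2 b4:2 b5:0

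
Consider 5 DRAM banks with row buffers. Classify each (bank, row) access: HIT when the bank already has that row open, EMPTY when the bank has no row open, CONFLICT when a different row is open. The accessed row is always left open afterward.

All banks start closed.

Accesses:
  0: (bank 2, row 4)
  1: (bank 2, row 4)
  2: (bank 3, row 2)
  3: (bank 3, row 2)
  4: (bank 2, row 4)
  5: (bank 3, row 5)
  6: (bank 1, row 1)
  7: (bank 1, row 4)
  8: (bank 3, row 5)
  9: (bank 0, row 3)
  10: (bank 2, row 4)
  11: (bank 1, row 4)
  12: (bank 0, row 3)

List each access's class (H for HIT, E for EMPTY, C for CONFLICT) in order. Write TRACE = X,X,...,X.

  [0] b2 r4: no row ⇒ E
  [1] b2 r4: had r4 ⇒ H
  [2] b3 r2: no row ⇒ E
  [3] b3 r2: had r2 ⇒ H
  [4] b2 r4: had r4 ⇒ H
  [5] b3 r5: had r2 ⇒ C
  [6] b1 r1: no row ⇒ E
  [7] b1 r4: had r1 ⇒ C
  [8] b3 r5: had r5 ⇒ H
  [9] b0 r3: no row ⇒ E
  [10] b2 r4: had r4 ⇒ H
  [11] b1 r4: had r4 ⇒ H
  [12] b0 r3: had r3 ⇒ H

TRACE = E,H,E,H,H,C,E,C,H,E,H,H,H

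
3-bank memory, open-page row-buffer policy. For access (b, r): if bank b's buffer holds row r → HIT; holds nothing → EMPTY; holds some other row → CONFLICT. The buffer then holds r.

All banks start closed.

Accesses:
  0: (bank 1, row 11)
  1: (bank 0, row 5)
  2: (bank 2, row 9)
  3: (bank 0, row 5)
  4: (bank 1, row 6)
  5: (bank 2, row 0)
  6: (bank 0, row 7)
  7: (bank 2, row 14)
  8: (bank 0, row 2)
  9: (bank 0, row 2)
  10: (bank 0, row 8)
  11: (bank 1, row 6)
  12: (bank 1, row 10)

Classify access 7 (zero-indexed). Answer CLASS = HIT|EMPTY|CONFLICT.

CLASS = CONFLICT

  [0] b1 r11: no row ⇒ E
  [1] b0 r5: no row ⇒ E
  [2] b2 r9: no row ⇒ E
  [3] b0 r5: had r5 ⇒ H
  [4] b1 r6: had r11 ⇒ C
  [5] b2 r0: had r9 ⇒ C
  [6] b0 r7: had r5 ⇒ C
  [7] b2 r14: had r0 ⇒ C
  [8] b0 r2: had r7 ⇒ C
  [9] b0 r2: had r2 ⇒ H
  [10] b0 r8: had r2 ⇒ C
  [11] b1 r6: had r6 ⇒ H
  [12] b1 r10: had r6 ⇒ C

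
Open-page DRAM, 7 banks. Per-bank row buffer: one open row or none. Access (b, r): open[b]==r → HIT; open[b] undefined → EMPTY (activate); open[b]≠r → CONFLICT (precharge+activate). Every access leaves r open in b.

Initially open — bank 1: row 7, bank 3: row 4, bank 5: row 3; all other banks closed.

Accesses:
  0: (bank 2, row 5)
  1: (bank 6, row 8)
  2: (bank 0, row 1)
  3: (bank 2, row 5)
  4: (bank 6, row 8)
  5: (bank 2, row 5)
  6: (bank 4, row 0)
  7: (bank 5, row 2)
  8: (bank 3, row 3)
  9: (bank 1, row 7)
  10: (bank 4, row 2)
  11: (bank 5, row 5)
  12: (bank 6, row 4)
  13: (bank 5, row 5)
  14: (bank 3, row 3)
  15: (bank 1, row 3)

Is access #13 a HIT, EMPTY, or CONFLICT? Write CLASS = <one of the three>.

step 0: bank2 None->5 [EMPTY]
step 1: bank6 None->8 [EMPTY]
step 2: bank0 None->1 [EMPTY]
step 3: bank2 5->5 [HIT]
step 4: bank6 8->8 [HIT]
step 5: bank2 5->5 [HIT]
step 6: bank4 None->0 [EMPTY]
step 7: bank5 3->2 [CONFLICT]
step 8: bank3 4->3 [CONFLICT]
step 9: bank1 7->7 [HIT]
step 10: bank4 0->2 [CONFLICT]
step 11: bank5 2->5 [CONFLICT]
step 12: bank6 8->4 [CONFLICT]
step 13: bank5 5->5 [HIT]
step 14: bank3 3->3 [HIT]
step 15: bank1 7->3 [CONFLICT]

CLASS = HIT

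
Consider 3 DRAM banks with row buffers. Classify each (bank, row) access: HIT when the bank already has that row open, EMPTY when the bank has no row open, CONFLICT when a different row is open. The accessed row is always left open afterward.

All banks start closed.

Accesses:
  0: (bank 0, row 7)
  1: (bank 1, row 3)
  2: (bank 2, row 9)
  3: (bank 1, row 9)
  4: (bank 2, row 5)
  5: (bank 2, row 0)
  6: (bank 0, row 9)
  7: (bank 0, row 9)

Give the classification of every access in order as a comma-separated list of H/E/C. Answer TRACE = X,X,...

TRACE = E,E,E,C,C,C,C,H

  [0] b0 r7: no row ⇒ E
  [1] b1 r3: no row ⇒ E
  [2] b2 r9: no row ⇒ E
  [3] b1 r9: had r3 ⇒ C
  [4] b2 r5: had r9 ⇒ C
  [5] b2 r0: had r5 ⇒ C
  [6] b0 r9: had r7 ⇒ C
  [7] b0 r9: had r9 ⇒ H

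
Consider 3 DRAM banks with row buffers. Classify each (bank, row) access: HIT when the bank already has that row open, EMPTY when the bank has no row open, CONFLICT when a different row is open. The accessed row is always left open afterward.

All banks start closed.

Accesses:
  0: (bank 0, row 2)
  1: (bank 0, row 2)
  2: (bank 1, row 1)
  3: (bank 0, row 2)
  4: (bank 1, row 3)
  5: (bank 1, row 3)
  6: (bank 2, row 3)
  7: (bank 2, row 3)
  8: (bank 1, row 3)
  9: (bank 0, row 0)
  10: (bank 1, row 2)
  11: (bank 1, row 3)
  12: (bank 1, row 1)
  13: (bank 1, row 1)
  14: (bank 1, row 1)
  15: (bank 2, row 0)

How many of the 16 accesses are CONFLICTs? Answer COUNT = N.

0: bank 0 row 2 — prev None → EMPTY
1: bank 0 row 2 — prev 2 → HIT
2: bank 1 row 1 — prev None → EMPTY
3: bank 0 row 2 — prev 2 → HIT
4: bank 1 row 3 — prev 1 → CONFLICT
5: bank 1 row 3 — prev 3 → HIT
6: bank 2 row 3 — prev None → EMPTY
7: bank 2 row 3 — prev 3 → HIT
8: bank 1 row 3 — prev 3 → HIT
9: bank 0 row 0 — prev 2 → CONFLICT
10: bank 1 row 2 — prev 3 → CONFLICT
11: bank 1 row 3 — prev 2 → CONFLICT
12: bank 1 row 1 — prev 3 → CONFLICT
13: bank 1 row 1 — prev 1 → HIT
14: bank 1 row 1 — prev 1 → HIT
15: bank 2 row 0 — prev 3 → CONFLICT

COUNT = 6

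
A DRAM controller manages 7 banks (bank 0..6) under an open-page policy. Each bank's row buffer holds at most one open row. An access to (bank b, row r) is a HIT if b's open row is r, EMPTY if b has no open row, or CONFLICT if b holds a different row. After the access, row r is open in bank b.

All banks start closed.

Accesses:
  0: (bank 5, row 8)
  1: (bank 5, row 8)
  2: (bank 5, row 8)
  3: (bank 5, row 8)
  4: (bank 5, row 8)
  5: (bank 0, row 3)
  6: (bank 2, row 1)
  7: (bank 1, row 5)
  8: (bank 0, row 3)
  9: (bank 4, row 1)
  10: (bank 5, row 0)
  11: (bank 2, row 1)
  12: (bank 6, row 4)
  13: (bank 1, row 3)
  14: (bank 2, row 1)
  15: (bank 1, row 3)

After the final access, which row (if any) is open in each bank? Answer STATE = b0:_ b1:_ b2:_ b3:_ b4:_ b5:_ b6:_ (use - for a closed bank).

#0 (5,8) E
#1 (5,8) H  (was 8)
#2 (5,8) H  (was 8)
#3 (5,8) H  (was 8)
#4 (5,8) H  (was 8)
#5 (0,3) E
#6 (2,1) E
#7 (1,5) E
#8 (0,3) H  (was 3)
#9 (4,1) E
#10 (5,0) C  (was 8)
#11 (2,1) H  (was 1)
#12 (6,4) E
#13 (1,3) C  (was 5)
#14 (2,1) H  (was 1)
#15 (1,3) H  (was 3)

STATE = b0:3 b1:3 b2:1 b3:- b4:1 b5:0 b6:4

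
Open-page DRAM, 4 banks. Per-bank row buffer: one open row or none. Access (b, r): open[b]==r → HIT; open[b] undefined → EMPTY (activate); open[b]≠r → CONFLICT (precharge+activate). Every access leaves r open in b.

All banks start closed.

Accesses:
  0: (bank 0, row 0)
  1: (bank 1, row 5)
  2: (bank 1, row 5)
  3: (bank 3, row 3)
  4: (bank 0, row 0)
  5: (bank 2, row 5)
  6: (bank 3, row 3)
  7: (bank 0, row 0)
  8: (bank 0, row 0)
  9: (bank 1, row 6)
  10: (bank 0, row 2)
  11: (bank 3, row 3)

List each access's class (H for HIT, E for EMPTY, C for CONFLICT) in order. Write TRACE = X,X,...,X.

TRACE = E,E,H,E,H,E,H,H,H,C,C,H

step 0: bank0 None->0 [EMPTY]
step 1: bank1 None->5 [EMPTY]
step 2: bank1 5->5 [HIT]
step 3: bank3 None->3 [EMPTY]
step 4: bank0 0->0 [HIT]
step 5: bank2 None->5 [EMPTY]
step 6: bank3 3->3 [HIT]
step 7: bank0 0->0 [HIT]
step 8: bank0 0->0 [HIT]
step 9: bank1 5->6 [CONFLICT]
step 10: bank0 0->2 [CONFLICT]
step 11: bank3 3->3 [HIT]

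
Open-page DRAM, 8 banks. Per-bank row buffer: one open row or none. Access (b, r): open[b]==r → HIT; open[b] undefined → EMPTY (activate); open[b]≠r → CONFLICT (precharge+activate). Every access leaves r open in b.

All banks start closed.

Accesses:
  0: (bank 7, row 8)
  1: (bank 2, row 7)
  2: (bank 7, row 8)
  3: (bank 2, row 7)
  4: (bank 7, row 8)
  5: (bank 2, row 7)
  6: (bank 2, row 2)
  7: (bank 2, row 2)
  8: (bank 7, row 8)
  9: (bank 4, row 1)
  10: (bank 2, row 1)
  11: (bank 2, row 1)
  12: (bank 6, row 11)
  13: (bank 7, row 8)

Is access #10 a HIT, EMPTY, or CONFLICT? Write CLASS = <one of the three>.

  [0] b7 r8: no row ⇒ E
  [1] b2 r7: no row ⇒ E
  [2] b7 r8: had r8 ⇒ H
  [3] b2 r7: had r7 ⇒ H
  [4] b7 r8: had r8 ⇒ H
  [5] b2 r7: had r7 ⇒ H
  [6] b2 r2: had r7 ⇒ C
  [7] b2 r2: had r2 ⇒ H
  [8] b7 r8: had r8 ⇒ H
  [9] b4 r1: no row ⇒ E
  [10] b2 r1: had r2 ⇒ C
  [11] b2 r1: had r1 ⇒ H
  [12] b6 r11: no row ⇒ E
  [13] b7 r8: had r8 ⇒ H

CLASS = CONFLICT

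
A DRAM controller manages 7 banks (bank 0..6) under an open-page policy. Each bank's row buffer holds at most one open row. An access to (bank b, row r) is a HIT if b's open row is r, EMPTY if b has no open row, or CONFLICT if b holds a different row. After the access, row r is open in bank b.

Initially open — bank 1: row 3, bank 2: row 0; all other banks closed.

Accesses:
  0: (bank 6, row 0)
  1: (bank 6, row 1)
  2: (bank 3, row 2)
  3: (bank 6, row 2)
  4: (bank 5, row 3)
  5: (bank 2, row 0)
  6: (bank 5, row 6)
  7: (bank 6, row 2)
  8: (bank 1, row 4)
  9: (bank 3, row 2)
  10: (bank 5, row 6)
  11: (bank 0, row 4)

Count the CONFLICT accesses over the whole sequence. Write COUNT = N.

COUNT = 4

#0 (6,0) E
#1 (6,1) C  (was 0)
#2 (3,2) E
#3 (6,2) C  (was 1)
#4 (5,3) E
#5 (2,0) H  (was 0)
#6 (5,6) C  (was 3)
#7 (6,2) H  (was 2)
#8 (1,4) C  (was 3)
#9 (3,2) H  (was 2)
#10 (5,6) H  (was 6)
#11 (0,4) E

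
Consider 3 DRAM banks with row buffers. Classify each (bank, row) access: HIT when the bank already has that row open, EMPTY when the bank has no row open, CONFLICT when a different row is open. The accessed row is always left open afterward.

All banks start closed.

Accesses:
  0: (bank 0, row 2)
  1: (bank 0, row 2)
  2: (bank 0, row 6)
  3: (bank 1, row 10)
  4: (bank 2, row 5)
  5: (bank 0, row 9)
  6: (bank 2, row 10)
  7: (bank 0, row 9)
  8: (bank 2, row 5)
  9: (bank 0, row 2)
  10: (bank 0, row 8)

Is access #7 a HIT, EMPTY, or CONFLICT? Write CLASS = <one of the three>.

CLASS = HIT

  [0] b0 r2: no row ⇒ E
  [1] b0 r2: had r2 ⇒ H
  [2] b0 r6: had r2 ⇒ C
  [3] b1 r10: no row ⇒ E
  [4] b2 r5: no row ⇒ E
  [5] b0 r9: had r6 ⇒ C
  [6] b2 r10: had r5 ⇒ C
  [7] b0 r9: had r9 ⇒ H
  [8] b2 r5: had r10 ⇒ C
  [9] b0 r2: had r9 ⇒ C
  [10] b0 r8: had r2 ⇒ C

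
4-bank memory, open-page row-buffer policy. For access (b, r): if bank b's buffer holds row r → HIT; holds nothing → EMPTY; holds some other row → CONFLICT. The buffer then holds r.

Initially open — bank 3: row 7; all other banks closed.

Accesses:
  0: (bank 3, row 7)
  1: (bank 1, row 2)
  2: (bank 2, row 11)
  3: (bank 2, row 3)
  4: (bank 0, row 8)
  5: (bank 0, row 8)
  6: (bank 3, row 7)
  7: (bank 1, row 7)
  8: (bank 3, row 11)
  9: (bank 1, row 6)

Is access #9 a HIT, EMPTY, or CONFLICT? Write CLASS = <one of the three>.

CLASS = CONFLICT

  [0] b3 r7: had r7 ⇒ H
  [1] b1 r2: no row ⇒ E
  [2] b2 r11: no row ⇒ E
  [3] b2 r3: had r11 ⇒ C
  [4] b0 r8: no row ⇒ E
  [5] b0 r8: had r8 ⇒ H
  [6] b3 r7: had r7 ⇒ H
  [7] b1 r7: had r2 ⇒ C
  [8] b3 r11: had r7 ⇒ C
  [9] b1 r6: had r7 ⇒ C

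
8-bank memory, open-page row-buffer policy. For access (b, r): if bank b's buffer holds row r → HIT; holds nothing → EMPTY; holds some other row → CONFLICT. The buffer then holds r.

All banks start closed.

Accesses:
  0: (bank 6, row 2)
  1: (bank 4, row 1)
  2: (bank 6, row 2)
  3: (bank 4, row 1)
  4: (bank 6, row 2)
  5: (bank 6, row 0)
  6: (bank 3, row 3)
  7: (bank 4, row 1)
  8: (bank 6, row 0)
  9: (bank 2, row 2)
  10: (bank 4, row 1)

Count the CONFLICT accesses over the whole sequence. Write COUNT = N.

  [0] b6 r2: no row ⇒ E
  [1] b4 r1: no row ⇒ E
  [2] b6 r2: had r2 ⇒ H
  [3] b4 r1: had r1 ⇒ H
  [4] b6 r2: had r2 ⇒ H
  [5] b6 r0: had r2 ⇒ C
  [6] b3 r3: no row ⇒ E
  [7] b4 r1: had r1 ⇒ H
  [8] b6 r0: had r0 ⇒ H
  [9] b2 r2: no row ⇒ E
  [10] b4 r1: had r1 ⇒ H

COUNT = 1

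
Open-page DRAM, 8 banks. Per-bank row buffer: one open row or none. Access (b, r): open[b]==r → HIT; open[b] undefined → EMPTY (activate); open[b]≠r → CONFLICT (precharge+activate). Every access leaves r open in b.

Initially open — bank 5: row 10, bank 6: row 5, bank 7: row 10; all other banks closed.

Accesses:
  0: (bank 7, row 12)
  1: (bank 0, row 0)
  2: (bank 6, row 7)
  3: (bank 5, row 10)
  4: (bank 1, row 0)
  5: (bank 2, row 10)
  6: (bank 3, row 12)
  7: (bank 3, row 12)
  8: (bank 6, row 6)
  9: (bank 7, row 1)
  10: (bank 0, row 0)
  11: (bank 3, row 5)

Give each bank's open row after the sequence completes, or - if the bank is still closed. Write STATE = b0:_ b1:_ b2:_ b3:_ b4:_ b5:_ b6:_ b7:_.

  [0] b7 r12: had r10 ⇒ C
  [1] b0 r0: no row ⇒ E
  [2] b6 r7: had r5 ⇒ C
  [3] b5 r10: had r10 ⇒ H
  [4] b1 r0: no row ⇒ E
  [5] b2 r10: no row ⇒ E
  [6] b3 r12: no row ⇒ E
  [7] b3 r12: had r12 ⇒ H
  [8] b6 r6: had r7 ⇒ C
  [9] b7 r1: had r12 ⇒ C
  [10] b0 r0: had r0 ⇒ H
  [11] b3 r5: had r12 ⇒ C

STATE = b0:0 b1:0 b2:10 b3:5 b4:- b5:10 b6:6 b7:1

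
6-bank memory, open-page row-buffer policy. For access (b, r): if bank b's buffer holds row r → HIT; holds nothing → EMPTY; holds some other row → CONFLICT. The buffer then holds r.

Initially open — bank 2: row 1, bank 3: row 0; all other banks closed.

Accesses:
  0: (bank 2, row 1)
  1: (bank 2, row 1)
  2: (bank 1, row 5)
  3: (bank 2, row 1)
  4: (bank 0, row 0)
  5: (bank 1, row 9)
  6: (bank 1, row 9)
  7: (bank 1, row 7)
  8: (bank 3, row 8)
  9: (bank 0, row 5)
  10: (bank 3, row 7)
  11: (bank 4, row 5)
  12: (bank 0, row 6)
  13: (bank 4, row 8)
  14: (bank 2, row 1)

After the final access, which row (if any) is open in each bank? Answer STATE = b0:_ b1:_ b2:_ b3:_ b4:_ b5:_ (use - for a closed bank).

#0 (2,1) H  (was 1)
#1 (2,1) H  (was 1)
#2 (1,5) E
#3 (2,1) H  (was 1)
#4 (0,0) E
#5 (1,9) C  (was 5)
#6 (1,9) H  (was 9)
#7 (1,7) C  (was 9)
#8 (3,8) C  (was 0)
#9 (0,5) C  (was 0)
#10 (3,7) C  (was 8)
#11 (4,5) E
#12 (0,6) C  (was 5)
#13 (4,8) C  (was 5)
#14 (2,1) H  (was 1)

STATE = b0:6 b1:7 b2:1 b3:7 b4:8 b5:-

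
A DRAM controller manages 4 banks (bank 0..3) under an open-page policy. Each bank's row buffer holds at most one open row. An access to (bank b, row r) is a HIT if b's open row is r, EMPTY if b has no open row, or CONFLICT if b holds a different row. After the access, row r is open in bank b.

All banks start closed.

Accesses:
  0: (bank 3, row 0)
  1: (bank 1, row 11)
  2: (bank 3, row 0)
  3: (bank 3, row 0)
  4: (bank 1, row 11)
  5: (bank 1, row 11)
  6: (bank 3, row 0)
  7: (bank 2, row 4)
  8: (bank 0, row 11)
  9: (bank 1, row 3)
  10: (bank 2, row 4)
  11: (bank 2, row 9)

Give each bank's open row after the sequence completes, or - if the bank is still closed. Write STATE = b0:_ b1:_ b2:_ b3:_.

STATE = b0:11 b1:3 b2:9 b3:0

#0 (3,0) E
#1 (1,11) E
#2 (3,0) H  (was 0)
#3 (3,0) H  (was 0)
#4 (1,11) H  (was 11)
#5 (1,11) H  (was 11)
#6 (3,0) H  (was 0)
#7 (2,4) E
#8 (0,11) E
#9 (1,3) C  (was 11)
#10 (2,4) H  (was 4)
#11 (2,9) C  (was 4)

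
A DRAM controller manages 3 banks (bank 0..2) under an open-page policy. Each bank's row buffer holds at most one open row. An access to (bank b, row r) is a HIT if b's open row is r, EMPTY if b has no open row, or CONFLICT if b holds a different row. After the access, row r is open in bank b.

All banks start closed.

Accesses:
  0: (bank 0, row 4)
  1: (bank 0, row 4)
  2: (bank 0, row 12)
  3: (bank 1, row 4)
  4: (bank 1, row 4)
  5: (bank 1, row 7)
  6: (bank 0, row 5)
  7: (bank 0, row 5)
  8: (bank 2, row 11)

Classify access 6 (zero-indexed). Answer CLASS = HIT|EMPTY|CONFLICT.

  [0] b0 r4: no row ⇒ E
  [1] b0 r4: had r4 ⇒ H
  [2] b0 r12: had r4 ⇒ C
  [3] b1 r4: no row ⇒ E
  [4] b1 r4: had r4 ⇒ H
  [5] b1 r7: had r4 ⇒ C
  [6] b0 r5: had r12 ⇒ C
  [7] b0 r5: had r5 ⇒ H
  [8] b2 r11: no row ⇒ E

CLASS = CONFLICT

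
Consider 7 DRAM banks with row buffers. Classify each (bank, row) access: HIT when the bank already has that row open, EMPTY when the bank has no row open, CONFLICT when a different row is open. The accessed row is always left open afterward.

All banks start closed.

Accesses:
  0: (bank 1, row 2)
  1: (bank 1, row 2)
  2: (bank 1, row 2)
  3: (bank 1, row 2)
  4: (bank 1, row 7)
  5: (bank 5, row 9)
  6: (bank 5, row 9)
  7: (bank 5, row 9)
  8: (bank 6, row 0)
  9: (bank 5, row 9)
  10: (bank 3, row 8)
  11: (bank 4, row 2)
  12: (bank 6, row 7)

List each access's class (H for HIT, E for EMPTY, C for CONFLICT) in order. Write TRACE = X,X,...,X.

#0 (1,2) E
#1 (1,2) H  (was 2)
#2 (1,2) H  (was 2)
#3 (1,2) H  (was 2)
#4 (1,7) C  (was 2)
#5 (5,9) E
#6 (5,9) H  (was 9)
#7 (5,9) H  (was 9)
#8 (6,0) E
#9 (5,9) H  (was 9)
#10 (3,8) E
#11 (4,2) E
#12 (6,7) C  (was 0)

TRACE = E,H,H,H,C,E,H,H,E,H,E,E,C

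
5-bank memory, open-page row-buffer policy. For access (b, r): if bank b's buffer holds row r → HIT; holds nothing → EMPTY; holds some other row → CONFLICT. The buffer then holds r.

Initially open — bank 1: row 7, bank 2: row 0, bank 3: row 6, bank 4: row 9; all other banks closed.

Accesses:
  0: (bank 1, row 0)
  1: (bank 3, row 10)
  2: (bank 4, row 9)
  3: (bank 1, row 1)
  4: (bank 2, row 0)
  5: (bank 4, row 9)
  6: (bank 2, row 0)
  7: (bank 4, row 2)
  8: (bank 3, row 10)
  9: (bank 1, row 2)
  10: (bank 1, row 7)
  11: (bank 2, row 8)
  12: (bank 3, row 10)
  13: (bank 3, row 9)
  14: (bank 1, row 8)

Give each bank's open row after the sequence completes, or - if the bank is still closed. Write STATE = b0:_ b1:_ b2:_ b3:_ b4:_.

#0 (1,0) C  (was 7)
#1 (3,10) C  (was 6)
#2 (4,9) H  (was 9)
#3 (1,1) C  (was 0)
#4 (2,0) H  (was 0)
#5 (4,9) H  (was 9)
#6 (2,0) H  (was 0)
#7 (4,2) C  (was 9)
#8 (3,10) H  (was 10)
#9 (1,2) C  (was 1)
#10 (1,7) C  (was 2)
#11 (2,8) C  (was 0)
#12 (3,10) H  (was 10)
#13 (3,9) C  (was 10)
#14 (1,8) C  (was 7)

STATE = b0:- b1:8 b2:8 b3:9 b4:2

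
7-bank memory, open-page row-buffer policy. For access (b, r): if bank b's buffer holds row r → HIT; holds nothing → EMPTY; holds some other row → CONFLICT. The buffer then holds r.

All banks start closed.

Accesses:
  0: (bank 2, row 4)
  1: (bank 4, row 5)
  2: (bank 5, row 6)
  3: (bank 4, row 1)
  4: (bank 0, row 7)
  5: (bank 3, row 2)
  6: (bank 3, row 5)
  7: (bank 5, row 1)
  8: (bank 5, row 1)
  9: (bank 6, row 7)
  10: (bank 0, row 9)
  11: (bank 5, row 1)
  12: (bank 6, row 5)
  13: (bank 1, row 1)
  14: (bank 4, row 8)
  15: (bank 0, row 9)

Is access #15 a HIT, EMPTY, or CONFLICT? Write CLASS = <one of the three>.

CLASS = HIT

0: bank 2 row 4 — prev None → EMPTY
1: bank 4 row 5 — prev None → EMPTY
2: bank 5 row 6 — prev None → EMPTY
3: bank 4 row 1 — prev 5 → CONFLICT
4: bank 0 row 7 — prev None → EMPTY
5: bank 3 row 2 — prev None → EMPTY
6: bank 3 row 5 — prev 2 → CONFLICT
7: bank 5 row 1 — prev 6 → CONFLICT
8: bank 5 row 1 — prev 1 → HIT
9: bank 6 row 7 — prev None → EMPTY
10: bank 0 row 9 — prev 7 → CONFLICT
11: bank 5 row 1 — prev 1 → HIT
12: bank 6 row 5 — prev 7 → CONFLICT
13: bank 1 row 1 — prev None → EMPTY
14: bank 4 row 8 — prev 1 → CONFLICT
15: bank 0 row 9 — prev 9 → HIT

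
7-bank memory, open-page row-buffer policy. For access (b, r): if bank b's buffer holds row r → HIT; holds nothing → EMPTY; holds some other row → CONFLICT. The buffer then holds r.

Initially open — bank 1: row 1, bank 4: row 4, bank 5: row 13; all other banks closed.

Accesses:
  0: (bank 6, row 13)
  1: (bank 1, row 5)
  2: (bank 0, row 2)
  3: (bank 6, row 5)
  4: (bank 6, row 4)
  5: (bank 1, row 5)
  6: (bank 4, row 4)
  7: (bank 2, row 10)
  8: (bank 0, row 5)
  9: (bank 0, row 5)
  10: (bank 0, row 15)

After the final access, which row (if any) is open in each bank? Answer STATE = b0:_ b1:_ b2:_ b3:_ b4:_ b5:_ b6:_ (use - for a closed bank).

step 0: bank6 None->13 [EMPTY]
step 1: bank1 1->5 [CONFLICT]
step 2: bank0 None->2 [EMPTY]
step 3: bank6 13->5 [CONFLICT]
step 4: bank6 5->4 [CONFLICT]
step 5: bank1 5->5 [HIT]
step 6: bank4 4->4 [HIT]
step 7: bank2 None->10 [EMPTY]
step 8: bank0 2->5 [CONFLICT]
step 9: bank0 5->5 [HIT]
step 10: bank0 5->15 [CONFLICT]

STATE = b0:15 b1:5 b2:10 b3:- b4:4 b5:13 b6:4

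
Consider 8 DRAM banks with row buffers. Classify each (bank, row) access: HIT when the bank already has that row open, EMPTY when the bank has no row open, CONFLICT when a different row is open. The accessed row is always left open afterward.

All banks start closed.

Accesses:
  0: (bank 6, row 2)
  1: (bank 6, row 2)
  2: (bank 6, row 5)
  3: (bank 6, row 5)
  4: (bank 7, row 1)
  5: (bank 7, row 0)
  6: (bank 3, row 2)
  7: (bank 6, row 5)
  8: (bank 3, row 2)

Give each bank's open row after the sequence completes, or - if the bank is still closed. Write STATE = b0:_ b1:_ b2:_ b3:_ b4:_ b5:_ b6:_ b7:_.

step 0: bank6 None->2 [EMPTY]
step 1: bank6 2->2 [HIT]
step 2: bank6 2->5 [CONFLICT]
step 3: bank6 5->5 [HIT]
step 4: bank7 None->1 [EMPTY]
step 5: bank7 1->0 [CONFLICT]
step 6: bank3 None->2 [EMPTY]
step 7: bank6 5->5 [HIT]
step 8: bank3 2->2 [HIT]

STATE = b0:- b1:- b2:- b3:2 b4:- b5:- b6:5 b7:0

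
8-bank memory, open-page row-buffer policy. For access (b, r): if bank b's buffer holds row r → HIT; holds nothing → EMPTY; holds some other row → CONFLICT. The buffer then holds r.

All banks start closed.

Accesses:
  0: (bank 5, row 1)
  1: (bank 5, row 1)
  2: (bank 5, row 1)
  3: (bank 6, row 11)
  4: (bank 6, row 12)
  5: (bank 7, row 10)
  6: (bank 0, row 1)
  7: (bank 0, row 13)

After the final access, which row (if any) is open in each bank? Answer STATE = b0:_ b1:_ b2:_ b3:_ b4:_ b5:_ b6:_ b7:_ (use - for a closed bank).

#0 (5,1) E
#1 (5,1) H  (was 1)
#2 (5,1) H  (was 1)
#3 (6,11) E
#4 (6,12) C  (was 11)
#5 (7,10) E
#6 (0,1) E
#7 (0,13) C  (was 1)

STATE = b0:13 b1:- b2:- b3:- b4:- b5:1 b6:12 b7:10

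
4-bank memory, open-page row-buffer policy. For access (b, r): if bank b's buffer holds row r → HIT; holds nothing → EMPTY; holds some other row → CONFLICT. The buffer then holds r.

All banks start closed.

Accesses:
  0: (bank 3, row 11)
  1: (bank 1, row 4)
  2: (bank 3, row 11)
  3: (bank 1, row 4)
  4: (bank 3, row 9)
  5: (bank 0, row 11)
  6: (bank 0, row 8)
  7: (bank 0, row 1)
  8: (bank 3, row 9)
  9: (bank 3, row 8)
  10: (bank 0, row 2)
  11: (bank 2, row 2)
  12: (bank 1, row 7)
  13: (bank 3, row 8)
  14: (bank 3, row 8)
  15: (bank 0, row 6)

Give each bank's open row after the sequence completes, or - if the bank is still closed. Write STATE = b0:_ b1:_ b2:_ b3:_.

STATE = b0:6 b1:7 b2:2 b3:8

  [0] b3 r11: no row ⇒ E
  [1] b1 r4: no row ⇒ E
  [2] b3 r11: had r11 ⇒ H
  [3] b1 r4: had r4 ⇒ H
  [4] b3 r9: had r11 ⇒ C
  [5] b0 r11: no row ⇒ E
  [6] b0 r8: had r11 ⇒ C
  [7] b0 r1: had r8 ⇒ C
  [8] b3 r9: had r9 ⇒ H
  [9] b3 r8: had r9 ⇒ C
  [10] b0 r2: had r1 ⇒ C
  [11] b2 r2: no row ⇒ E
  [12] b1 r7: had r4 ⇒ C
  [13] b3 r8: had r8 ⇒ H
  [14] b3 r8: had r8 ⇒ H
  [15] b0 r6: had r2 ⇒ C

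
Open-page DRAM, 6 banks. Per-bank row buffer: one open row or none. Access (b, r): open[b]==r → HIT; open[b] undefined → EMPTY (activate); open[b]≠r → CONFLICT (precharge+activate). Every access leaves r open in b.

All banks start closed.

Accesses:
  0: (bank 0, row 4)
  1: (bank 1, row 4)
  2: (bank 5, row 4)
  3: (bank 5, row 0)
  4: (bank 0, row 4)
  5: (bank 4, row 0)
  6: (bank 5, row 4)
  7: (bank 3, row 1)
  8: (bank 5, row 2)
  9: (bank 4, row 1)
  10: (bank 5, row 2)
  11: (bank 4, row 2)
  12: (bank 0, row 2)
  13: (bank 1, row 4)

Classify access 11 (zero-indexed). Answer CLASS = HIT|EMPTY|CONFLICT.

CLASS = CONFLICT

step 0: bank0 None->4 [EMPTY]
step 1: bank1 None->4 [EMPTY]
step 2: bank5 None->4 [EMPTY]
step 3: bank5 4->0 [CONFLICT]
step 4: bank0 4->4 [HIT]
step 5: bank4 None->0 [EMPTY]
step 6: bank5 0->4 [CONFLICT]
step 7: bank3 None->1 [EMPTY]
step 8: bank5 4->2 [CONFLICT]
step 9: bank4 0->1 [CONFLICT]
step 10: bank5 2->2 [HIT]
step 11: bank4 1->2 [CONFLICT]
step 12: bank0 4->2 [CONFLICT]
step 13: bank1 4->4 [HIT]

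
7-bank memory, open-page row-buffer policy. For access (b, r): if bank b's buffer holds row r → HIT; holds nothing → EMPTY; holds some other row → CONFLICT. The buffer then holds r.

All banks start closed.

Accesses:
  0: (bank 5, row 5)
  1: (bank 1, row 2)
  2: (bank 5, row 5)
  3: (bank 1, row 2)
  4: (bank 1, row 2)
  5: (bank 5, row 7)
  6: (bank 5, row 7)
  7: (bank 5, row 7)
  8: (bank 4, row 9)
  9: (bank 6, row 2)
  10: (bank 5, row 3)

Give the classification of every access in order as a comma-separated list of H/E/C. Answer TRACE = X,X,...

TRACE = E,E,H,H,H,C,H,H,E,E,C

#0 (5,5) E
#1 (1,2) E
#2 (5,5) H  (was 5)
#3 (1,2) H  (was 2)
#4 (1,2) H  (was 2)
#5 (5,7) C  (was 5)
#6 (5,7) H  (was 7)
#7 (5,7) H  (was 7)
#8 (4,9) E
#9 (6,2) E
#10 (5,3) C  (was 7)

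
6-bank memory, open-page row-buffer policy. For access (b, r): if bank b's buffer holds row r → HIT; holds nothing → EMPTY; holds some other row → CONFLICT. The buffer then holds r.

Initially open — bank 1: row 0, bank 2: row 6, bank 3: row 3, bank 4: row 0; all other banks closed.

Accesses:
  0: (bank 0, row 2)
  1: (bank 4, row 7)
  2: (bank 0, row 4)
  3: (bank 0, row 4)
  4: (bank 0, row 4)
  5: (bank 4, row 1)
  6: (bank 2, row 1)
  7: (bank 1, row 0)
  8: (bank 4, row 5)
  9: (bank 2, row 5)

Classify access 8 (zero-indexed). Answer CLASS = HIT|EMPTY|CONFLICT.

0: bank 0 row 2 — prev None → EMPTY
1: bank 4 row 7 — prev 0 → CONFLICT
2: bank 0 row 4 — prev 2 → CONFLICT
3: bank 0 row 4 — prev 4 → HIT
4: bank 0 row 4 — prev 4 → HIT
5: bank 4 row 1 — prev 7 → CONFLICT
6: bank 2 row 1 — prev 6 → CONFLICT
7: bank 1 row 0 — prev 0 → HIT
8: bank 4 row 5 — prev 1 → CONFLICT
9: bank 2 row 5 — prev 1 → CONFLICT

CLASS = CONFLICT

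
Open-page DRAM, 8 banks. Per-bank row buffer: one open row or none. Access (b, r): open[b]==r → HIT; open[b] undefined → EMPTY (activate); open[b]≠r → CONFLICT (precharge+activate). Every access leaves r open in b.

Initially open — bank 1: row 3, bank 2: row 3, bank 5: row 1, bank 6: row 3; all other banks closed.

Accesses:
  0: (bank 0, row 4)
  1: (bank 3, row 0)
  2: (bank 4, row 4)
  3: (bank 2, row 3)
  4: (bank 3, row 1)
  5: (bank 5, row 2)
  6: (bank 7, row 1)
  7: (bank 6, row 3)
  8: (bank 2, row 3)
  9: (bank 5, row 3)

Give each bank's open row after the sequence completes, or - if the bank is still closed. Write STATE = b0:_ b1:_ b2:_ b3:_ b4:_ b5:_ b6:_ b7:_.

0: bank 0 row 4 — prev None → EMPTY
1: bank 3 row 0 — prev None → EMPTY
2: bank 4 row 4 — prev None → EMPTY
3: bank 2 row 3 — prev 3 → HIT
4: bank 3 row 1 — prev 0 → CONFLICT
5: bank 5 row 2 — prev 1 → CONFLICT
6: bank 7 row 1 — prev None → EMPTY
7: bank 6 row 3 — prev 3 → HIT
8: bank 2 row 3 — prev 3 → HIT
9: bank 5 row 3 — prev 2 → CONFLICT

STATE = b0:4 b1:3 b2:3 b3:1 b4:4 b5:3 b6:3 b7:1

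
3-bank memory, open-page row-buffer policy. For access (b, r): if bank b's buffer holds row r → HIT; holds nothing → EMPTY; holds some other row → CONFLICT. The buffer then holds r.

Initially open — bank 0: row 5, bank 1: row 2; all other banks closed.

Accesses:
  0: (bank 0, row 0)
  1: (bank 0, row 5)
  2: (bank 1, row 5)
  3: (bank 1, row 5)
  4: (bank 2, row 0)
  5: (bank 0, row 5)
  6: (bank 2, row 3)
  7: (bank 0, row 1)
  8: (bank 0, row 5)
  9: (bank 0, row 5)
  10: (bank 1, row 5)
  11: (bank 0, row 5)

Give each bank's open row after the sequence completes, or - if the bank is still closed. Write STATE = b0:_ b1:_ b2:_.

STATE = b0:5 b1:5 b2:3

step 0: bank0 5->0 [CONFLICT]
step 1: bank0 0->5 [CONFLICT]
step 2: bank1 2->5 [CONFLICT]
step 3: bank1 5->5 [HIT]
step 4: bank2 None->0 [EMPTY]
step 5: bank0 5->5 [HIT]
step 6: bank2 0->3 [CONFLICT]
step 7: bank0 5->1 [CONFLICT]
step 8: bank0 1->5 [CONFLICT]
step 9: bank0 5->5 [HIT]
step 10: bank1 5->5 [HIT]
step 11: bank0 5->5 [HIT]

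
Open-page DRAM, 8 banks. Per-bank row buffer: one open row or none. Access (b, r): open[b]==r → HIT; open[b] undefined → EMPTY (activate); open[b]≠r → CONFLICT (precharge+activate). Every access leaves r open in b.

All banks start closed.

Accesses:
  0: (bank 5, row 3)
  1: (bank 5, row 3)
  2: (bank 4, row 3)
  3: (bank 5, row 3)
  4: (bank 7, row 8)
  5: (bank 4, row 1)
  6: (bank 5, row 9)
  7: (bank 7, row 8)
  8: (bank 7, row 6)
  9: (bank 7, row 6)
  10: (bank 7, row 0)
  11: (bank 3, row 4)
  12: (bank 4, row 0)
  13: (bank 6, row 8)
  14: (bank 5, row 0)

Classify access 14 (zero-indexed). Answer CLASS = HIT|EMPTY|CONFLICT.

  [0] b5 r3: no row ⇒ E
  [1] b5 r3: had r3 ⇒ H
  [2] b4 r3: no row ⇒ E
  [3] b5 r3: had r3 ⇒ H
  [4] b7 r8: no row ⇒ E
  [5] b4 r1: had r3 ⇒ C
  [6] b5 r9: had r3 ⇒ C
  [7] b7 r8: had r8 ⇒ H
  [8] b7 r6: had r8 ⇒ C
  [9] b7 r6: had r6 ⇒ H
  [10] b7 r0: had r6 ⇒ C
  [11] b3 r4: no row ⇒ E
  [12] b4 r0: had r1 ⇒ C
  [13] b6 r8: no row ⇒ E
  [14] b5 r0: had r9 ⇒ C

CLASS = CONFLICT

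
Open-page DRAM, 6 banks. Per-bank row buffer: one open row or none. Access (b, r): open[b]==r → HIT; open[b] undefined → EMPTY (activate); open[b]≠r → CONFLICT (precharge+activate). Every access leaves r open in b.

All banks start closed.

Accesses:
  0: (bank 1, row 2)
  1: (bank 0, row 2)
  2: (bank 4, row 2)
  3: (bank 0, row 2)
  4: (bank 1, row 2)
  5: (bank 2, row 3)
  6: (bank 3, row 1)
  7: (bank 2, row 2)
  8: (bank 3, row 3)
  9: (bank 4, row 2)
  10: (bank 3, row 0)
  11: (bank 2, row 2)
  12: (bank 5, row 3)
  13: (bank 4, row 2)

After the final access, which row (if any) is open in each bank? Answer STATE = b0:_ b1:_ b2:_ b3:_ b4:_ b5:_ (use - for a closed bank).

  [0] b1 r2: no row ⇒ E
  [1] b0 r2: no row ⇒ E
  [2] b4 r2: no row ⇒ E
  [3] b0 r2: had r2 ⇒ H
  [4] b1 r2: had r2 ⇒ H
  [5] b2 r3: no row ⇒ E
  [6] b3 r1: no row ⇒ E
  [7] b2 r2: had r3 ⇒ C
  [8] b3 r3: had r1 ⇒ C
  [9] b4 r2: had r2 ⇒ H
  [10] b3 r0: had r3 ⇒ C
  [11] b2 r2: had r2 ⇒ H
  [12] b5 r3: no row ⇒ E
  [13] b4 r2: had r2 ⇒ H

STATE = b0:2 b1:2 b2:2 b3:0 b4:2 b5:3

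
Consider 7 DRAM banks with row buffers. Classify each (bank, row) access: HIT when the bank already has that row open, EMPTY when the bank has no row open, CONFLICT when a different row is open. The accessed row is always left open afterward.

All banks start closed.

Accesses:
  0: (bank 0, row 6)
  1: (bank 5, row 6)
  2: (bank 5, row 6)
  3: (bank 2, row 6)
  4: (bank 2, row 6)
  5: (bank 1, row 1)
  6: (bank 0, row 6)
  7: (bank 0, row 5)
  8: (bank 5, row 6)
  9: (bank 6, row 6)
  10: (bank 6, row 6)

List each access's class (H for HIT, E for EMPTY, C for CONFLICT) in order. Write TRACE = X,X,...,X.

0: bank 0 row 6 — prev None → EMPTY
1: bank 5 row 6 — prev None → EMPTY
2: bank 5 row 6 — prev 6 → HIT
3: bank 2 row 6 — prev None → EMPTY
4: bank 2 row 6 — prev 6 → HIT
5: bank 1 row 1 — prev None → EMPTY
6: bank 0 row 6 — prev 6 → HIT
7: bank 0 row 5 — prev 6 → CONFLICT
8: bank 5 row 6 — prev 6 → HIT
9: bank 6 row 6 — prev None → EMPTY
10: bank 6 row 6 — prev 6 → HIT

TRACE = E,E,H,E,H,E,H,C,H,E,H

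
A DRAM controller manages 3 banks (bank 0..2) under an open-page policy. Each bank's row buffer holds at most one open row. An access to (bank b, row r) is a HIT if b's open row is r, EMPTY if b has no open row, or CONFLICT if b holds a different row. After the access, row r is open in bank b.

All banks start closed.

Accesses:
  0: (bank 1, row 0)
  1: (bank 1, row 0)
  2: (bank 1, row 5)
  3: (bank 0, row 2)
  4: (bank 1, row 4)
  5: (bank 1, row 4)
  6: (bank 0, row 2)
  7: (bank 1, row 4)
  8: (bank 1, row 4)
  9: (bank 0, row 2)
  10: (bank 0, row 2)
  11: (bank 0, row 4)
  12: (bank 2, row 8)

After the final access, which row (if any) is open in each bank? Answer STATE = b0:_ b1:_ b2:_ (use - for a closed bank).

#0 (1,0) E
#1 (1,0) H  (was 0)
#2 (1,5) C  (was 0)
#3 (0,2) E
#4 (1,4) C  (was 5)
#5 (1,4) H  (was 4)
#6 (0,2) H  (was 2)
#7 (1,4) H  (was 4)
#8 (1,4) H  (was 4)
#9 (0,2) H  (was 2)
#10 (0,2) H  (was 2)
#11 (0,4) C  (was 2)
#12 (2,8) E

STATE = b0:4 b1:4 b2:8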